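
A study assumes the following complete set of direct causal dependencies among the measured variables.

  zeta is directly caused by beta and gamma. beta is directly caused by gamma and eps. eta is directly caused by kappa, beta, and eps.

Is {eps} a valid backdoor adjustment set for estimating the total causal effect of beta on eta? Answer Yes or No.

Yes

Backdoor paths from beta to eta (paths whose first edge points into beta):
  P1: beta <- eps -> eta
Condition 1 (no descendant of beta in the set): holds — descendants of beta are {eta, zeta}; none are in {eps}.
Condition 2 (every backdoor path blocked by {eps}):
  P1: blocked at fork node eps ∈ conditioning set.
{eps} satisfies the backdoor criterion.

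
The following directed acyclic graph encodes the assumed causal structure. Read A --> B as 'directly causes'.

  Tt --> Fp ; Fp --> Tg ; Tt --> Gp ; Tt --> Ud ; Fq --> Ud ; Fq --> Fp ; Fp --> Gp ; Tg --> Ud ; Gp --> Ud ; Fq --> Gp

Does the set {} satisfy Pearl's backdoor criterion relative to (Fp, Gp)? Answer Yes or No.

No

Backdoor paths from Fp to Gp (paths whose first edge points into Fp):
  P1: Fp <- Fq -> Gp
  P2: Fp <- Fq -> Ud <- Tt -> Gp
  P3: Fp <- Fq -> Ud <- Gp
  P4: Fp <- Tt -> Gp
  P5: Fp <- Tt -> Ud <- Fq -> Gp
  P6: Fp <- Tt -> Ud <- Gp
Condition 1 (no descendant of Fp in the set): holds — descendants of Fp are {Gp, Tg, Ud}; none are in {}.
Condition 2 (every backdoor path blocked by {}):
  P1: open — no interior node is in the conditioning set.
  P2: blocked at collider Ud (neither it nor any descendant is in the conditioning set).
  P3: blocked at collider Ud (neither it nor any descendant is in the conditioning set).
  P4: open — no interior node is in the conditioning set.
  P5: blocked at collider Ud (neither it nor any descendant is in the conditioning set).
  P6: blocked at collider Ud (neither it nor any descendant is in the conditioning set).
{} does not satisfy the backdoor criterion.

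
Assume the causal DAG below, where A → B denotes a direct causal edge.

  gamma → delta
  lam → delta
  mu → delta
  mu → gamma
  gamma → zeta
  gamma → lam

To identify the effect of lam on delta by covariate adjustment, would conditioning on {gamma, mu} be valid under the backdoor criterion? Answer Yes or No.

Backdoor paths from lam to delta (paths whose first edge points into lam):
  P1: lam <- gamma <- mu -> delta
  P2: lam <- gamma -> delta
Condition 1 (no descendant of lam in the set): holds — descendants of lam are {delta}; none are in {gamma, mu}.
Condition 2 (every backdoor path blocked by {gamma, mu}):
  P1: blocked at chain node gamma ∈ conditioning set.
  P2: blocked at fork node gamma ∈ conditioning set.
{gamma, mu} satisfies the backdoor criterion.

Yes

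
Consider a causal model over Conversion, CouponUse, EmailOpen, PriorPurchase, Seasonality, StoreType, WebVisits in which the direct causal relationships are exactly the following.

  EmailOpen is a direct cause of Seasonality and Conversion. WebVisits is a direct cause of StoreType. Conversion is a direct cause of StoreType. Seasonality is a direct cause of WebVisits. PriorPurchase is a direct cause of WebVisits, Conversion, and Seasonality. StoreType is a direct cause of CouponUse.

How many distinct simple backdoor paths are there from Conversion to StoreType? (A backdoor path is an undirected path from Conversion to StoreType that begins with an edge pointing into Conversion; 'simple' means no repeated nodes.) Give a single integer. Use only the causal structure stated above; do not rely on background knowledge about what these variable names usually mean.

A backdoor path from Conversion to StoreType is any simple undirected path whose first edge points into Conversion (i.e. leaves Conversion via a parent).
Parents of Conversion: {EmailOpen, PriorPurchase}.
Enumerating:
  P1: Conversion <- EmailOpen -> Seasonality <- PriorPurchase -> WebVisits -> StoreType
  P2: Conversion <- EmailOpen -> Seasonality -> WebVisits -> StoreType
  P3: Conversion <- PriorPurchase -> Seasonality -> WebVisits -> StoreType
  P4: Conversion <- PriorPurchase -> WebVisits -> StoreType
That exhausts the simple backdoor paths. Count: 4.

4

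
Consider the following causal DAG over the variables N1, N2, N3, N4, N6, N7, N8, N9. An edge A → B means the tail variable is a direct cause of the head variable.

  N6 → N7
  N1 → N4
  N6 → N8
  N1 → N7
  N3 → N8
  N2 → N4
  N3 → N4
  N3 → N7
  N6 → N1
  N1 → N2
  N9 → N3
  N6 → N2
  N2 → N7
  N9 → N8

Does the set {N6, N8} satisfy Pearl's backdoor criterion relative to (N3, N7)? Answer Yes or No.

No

Backdoor paths from N3 to N7 (paths whose first edge points into N3):
  P1: N3 <- N9 -> N8 <- N6 -> N1 -> N2 -> N7
  P2: N3 <- N9 -> N8 <- N6 -> N1 -> N7
  P3: N3 <- N9 -> N8 <- N6 -> N1 -> N4 <- N2 -> N7
  P4: N3 <- N9 -> N8 <- N6 -> N2 <- N1 -> N7
  P5: N3 <- N9 -> N8 <- N6 -> N2 -> N7
  P6: N3 <- N9 -> N8 <- N6 -> N2 -> N4 <- N1 -> N7
  P7: N3 <- N9 -> N8 <- N6 -> N7
Condition 1 (no descendant of N3 in the set): FAILS — N8 is a descendant of N3.
Condition 2 (every backdoor path blocked by {N6, N8}):
  P1: blocked at fork node N6 ∈ conditioning set.
  P2: blocked at fork node N6 ∈ conditioning set.
  P3: blocked at fork node N6 ∈ conditioning set.
  P4: blocked at fork node N6 ∈ conditioning set.
  P5: blocked at fork node N6 ∈ conditioning set.
  P6: blocked at fork node N6 ∈ conditioning set.
  P7: blocked at fork node N6 ∈ conditioning set.
{N6, N8} does not satisfy the backdoor criterion.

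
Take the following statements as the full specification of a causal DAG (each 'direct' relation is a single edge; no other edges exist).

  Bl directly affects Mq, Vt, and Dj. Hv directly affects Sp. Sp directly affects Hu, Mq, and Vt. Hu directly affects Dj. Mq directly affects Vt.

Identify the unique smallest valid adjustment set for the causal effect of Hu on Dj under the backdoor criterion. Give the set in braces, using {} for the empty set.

{}

Variables eligible for adjustment (non-descendants of Hu, excluding Hu and Dj): {Bl, Hv, Mq, Sp, Vt}.
Backdoor paths from Hu to Dj:
  P1: Hu <- Sp -> Mq <- Bl -> Dj
  P2: Hu <- Sp -> Mq -> Vt <- Bl -> Dj
  P3: Hu <- Sp -> Vt <- Bl -> Dj
  P4: Hu <- Sp -> Vt <- Mq <- Bl -> Dj
Each backdoor path contains an unconditioned collider, so every path is already blocked with the empty conditioning set:
  P1: blocked at collider Mq (neither it nor any descendant is in the conditioning set).
  P2: blocked at collider Vt (neither it nor any descendant is in the conditioning set).
  P3: blocked at collider Vt (neither it nor any descendant is in the conditioning set).
  P4: blocked at collider Vt (neither it nor any descendant is in the conditioning set).
The empty set is therefore the unique smallest valid set.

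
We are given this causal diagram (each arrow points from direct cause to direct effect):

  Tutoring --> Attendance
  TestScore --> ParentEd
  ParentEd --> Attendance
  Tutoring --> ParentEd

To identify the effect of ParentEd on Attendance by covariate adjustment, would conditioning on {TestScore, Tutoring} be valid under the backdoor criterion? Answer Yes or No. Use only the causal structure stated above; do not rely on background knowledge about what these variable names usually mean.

Yes

Backdoor paths from ParentEd to Attendance (paths whose first edge points into ParentEd):
  P1: ParentEd <- Tutoring -> Attendance
Condition 1 (no descendant of ParentEd in the set): holds — descendants of ParentEd are {Attendance}; none are in {TestScore, Tutoring}.
Condition 2 (every backdoor path blocked by {TestScore, Tutoring}):
  P1: blocked at fork node Tutoring ∈ conditioning set.
{TestScore, Tutoring} satisfies the backdoor criterion.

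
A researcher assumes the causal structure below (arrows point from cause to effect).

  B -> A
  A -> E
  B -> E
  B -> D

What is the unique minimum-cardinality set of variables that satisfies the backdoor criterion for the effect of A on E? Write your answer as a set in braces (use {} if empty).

Variables eligible for adjustment (non-descendants of A, excluding A and E): {B, D}.
Backdoor paths from A to E:
  P1: A <- B -> E
The empty set is not sufficient: P1 (A <- B -> E) has no collider blocking it and no conditioned non-collider, so it is open.
Try {B}:
  P1: blocked at fork node B ∈ conditioning set.
{B} contains no descendant of A and blocks every backdoor path.
No other singleton works — e.g. {D} leaves P1 open — so {B} is the unique smallest valid adjustment set.

{B}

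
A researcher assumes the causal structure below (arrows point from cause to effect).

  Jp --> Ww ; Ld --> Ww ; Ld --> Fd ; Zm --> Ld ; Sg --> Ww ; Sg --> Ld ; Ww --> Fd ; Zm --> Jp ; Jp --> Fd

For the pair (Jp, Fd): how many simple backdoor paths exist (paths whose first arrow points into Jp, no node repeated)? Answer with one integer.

3

A backdoor path from Jp to Fd is any simple undirected path whose first edge points into Jp (i.e. leaves Jp via a parent).
Parents of Jp: {Zm}.
Enumerating:
  P1: Jp <- Zm -> Ld <- Sg -> Ww -> Fd
  P2: Jp <- Zm -> Ld -> Ww -> Fd
  P3: Jp <- Zm -> Ld -> Fd
That exhausts the simple backdoor paths. Count: 3.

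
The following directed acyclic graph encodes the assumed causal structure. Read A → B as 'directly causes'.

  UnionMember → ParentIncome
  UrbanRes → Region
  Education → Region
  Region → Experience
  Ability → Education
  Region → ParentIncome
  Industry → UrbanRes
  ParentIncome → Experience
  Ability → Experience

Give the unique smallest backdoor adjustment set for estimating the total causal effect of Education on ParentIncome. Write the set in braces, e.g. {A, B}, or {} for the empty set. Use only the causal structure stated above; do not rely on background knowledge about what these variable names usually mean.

{}

Variables eligible for adjustment (non-descendants of Education, excluding Education and ParentIncome): {Ability, Industry, UnionMember, UrbanRes}.
Backdoor paths from Education to ParentIncome:
  P1: Education <- Ability -> Experience <- Region -> ParentIncome
  P2: Education <- Ability -> Experience <- ParentIncome
Each backdoor path contains an unconditioned collider, so every path is already blocked with the empty conditioning set:
  P1: blocked at collider Experience (neither it nor any descendant is in the conditioning set).
  P2: blocked at collider Experience (neither it nor any descendant is in the conditioning set).
The empty set is therefore the unique smallest valid set.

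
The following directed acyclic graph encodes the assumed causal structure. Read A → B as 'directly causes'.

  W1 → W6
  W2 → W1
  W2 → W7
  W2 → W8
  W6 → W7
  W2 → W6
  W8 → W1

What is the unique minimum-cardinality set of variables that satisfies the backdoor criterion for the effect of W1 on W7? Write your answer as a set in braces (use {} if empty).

{W2}

Variables eligible for adjustment (non-descendants of W1, excluding W1 and W7): {W2, W8}.
Backdoor paths from W1 to W7:
  P1: W1 <- W2 -> W6 -> W7
  P2: W1 <- W2 -> W7
  P3: W1 <- W8 <- W2 -> W6 -> W7
  P4: W1 <- W8 <- W2 -> W7
The empty set is not sufficient: P1 (W1 <- W2 -> W6 -> W7) has no collider blocking it and no conditioned non-collider, so it is open.
Try {W2}:
  P1: blocked at fork node W2 ∈ conditioning set.
  P2: blocked at fork node W2 ∈ conditioning set.
  P3: blocked at fork node W2 ∈ conditioning set.
  P4: blocked at fork node W2 ∈ conditioning set.
{W2} contains no descendant of W1 and blocks every backdoor path.
No other singleton works — e.g. {W8} leaves P1 open — so {W2} is the unique smallest valid adjustment set.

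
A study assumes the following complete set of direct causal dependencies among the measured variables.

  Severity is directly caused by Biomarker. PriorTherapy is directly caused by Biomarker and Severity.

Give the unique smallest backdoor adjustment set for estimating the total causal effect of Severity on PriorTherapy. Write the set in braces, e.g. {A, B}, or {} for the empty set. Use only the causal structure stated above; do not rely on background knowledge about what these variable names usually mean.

Variables eligible for adjustment (non-descendants of Severity, excluding Severity and PriorTherapy): {Biomarker}.
Backdoor paths from Severity to PriorTherapy:
  P1: Severity <- Biomarker -> PriorTherapy
The empty set is not sufficient: P1 (Severity <- Biomarker -> PriorTherapy) has no collider blocking it and no conditioned non-collider, so it is open.
Try {Biomarker}:
  P1: blocked at fork node Biomarker ∈ conditioning set.
{Biomarker} contains no descendant of Severity and blocks every backdoor path.
{Biomarker} is the unique smallest valid adjustment set.

{Biomarker}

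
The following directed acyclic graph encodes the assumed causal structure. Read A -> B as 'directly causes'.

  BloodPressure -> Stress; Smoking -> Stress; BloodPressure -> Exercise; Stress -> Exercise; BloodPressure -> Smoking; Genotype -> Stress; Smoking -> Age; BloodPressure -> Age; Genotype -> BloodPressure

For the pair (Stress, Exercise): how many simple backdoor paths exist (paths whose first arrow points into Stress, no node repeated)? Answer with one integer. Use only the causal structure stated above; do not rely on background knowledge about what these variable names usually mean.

A backdoor path from Stress to Exercise is any simple undirected path whose first edge points into Stress (i.e. leaves Stress via a parent).
Parents of Stress: {BloodPressure, Genotype, Smoking}.
Enumerating:
  P1: Stress <- Genotype -> BloodPressure -> Exercise
  P2: Stress <- BloodPressure -> Exercise
  P3: Stress <- Smoking <- BloodPressure -> Exercise
  P4: Stress <- Smoking -> Age <- BloodPressure -> Exercise
That exhausts the simple backdoor paths. Count: 4.

4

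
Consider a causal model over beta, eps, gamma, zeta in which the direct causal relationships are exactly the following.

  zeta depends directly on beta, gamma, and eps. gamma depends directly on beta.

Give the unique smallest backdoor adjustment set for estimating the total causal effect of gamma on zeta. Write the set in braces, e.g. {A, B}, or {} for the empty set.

Variables eligible for adjustment (non-descendants of gamma, excluding gamma and zeta): {beta, eps}.
Backdoor paths from gamma to zeta:
  P1: gamma <- beta -> zeta
The empty set is not sufficient: P1 (gamma <- beta -> zeta) has no collider blocking it and no conditioned non-collider, so it is open.
Try {beta}:
  P1: blocked at fork node beta ∈ conditioning set.
{beta} contains no descendant of gamma and blocks every backdoor path.
No other singleton works — e.g. {eps} leaves P1 open — so {beta} is the unique smallest valid adjustment set.

{beta}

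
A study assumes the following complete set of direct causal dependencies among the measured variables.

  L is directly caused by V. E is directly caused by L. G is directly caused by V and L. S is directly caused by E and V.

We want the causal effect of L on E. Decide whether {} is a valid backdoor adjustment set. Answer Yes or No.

Backdoor paths from L to E (paths whose first edge points into L):
  P1: L <- V -> S <- E
Condition 1 (no descendant of L in the set): holds — descendants of L are {E, G, S}; none are in {}.
Condition 2 (every backdoor path blocked by {}):
  P1: blocked at collider S (neither it nor any descendant is in the conditioning set).
{} satisfies the backdoor criterion.

Yes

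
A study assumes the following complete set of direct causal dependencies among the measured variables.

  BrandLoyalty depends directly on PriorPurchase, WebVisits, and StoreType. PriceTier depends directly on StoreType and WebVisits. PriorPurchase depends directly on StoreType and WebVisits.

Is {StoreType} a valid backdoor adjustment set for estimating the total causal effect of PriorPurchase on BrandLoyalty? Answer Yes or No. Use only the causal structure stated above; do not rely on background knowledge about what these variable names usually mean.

Backdoor paths from PriorPurchase to BrandLoyalty (paths whose first edge points into PriorPurchase):
  P1: PriorPurchase <- StoreType -> BrandLoyalty
  P2: PriorPurchase <- StoreType -> PriceTier <- WebVisits -> BrandLoyalty
  P3: PriorPurchase <- WebVisits -> BrandLoyalty
  P4: PriorPurchase <- WebVisits -> PriceTier <- StoreType -> BrandLoyalty
Condition 1 (no descendant of PriorPurchase in the set): holds — descendants of PriorPurchase are {BrandLoyalty}; none are in {StoreType}.
Condition 2 (every backdoor path blocked by {StoreType}):
  P1: blocked at fork node StoreType ∈ conditioning set.
  P2: blocked at fork node StoreType ∈ conditioning set.
  P3: open — no interior node is in the conditioning set.
  P4: blocked at collider PriceTier (neither it nor any descendant is in the conditioning set).
{StoreType} does not satisfy the backdoor criterion.

No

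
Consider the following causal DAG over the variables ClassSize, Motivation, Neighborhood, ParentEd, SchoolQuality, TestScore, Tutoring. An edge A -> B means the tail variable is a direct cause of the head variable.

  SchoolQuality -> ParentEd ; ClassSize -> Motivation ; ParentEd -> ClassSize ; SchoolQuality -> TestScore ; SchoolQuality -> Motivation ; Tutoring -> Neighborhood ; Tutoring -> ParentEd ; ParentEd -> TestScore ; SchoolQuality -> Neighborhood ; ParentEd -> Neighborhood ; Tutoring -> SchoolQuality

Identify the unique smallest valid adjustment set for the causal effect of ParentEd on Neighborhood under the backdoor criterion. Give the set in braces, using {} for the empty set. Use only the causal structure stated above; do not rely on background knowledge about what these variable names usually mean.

Variables eligible for adjustment (non-descendants of ParentEd, excluding ParentEd and Neighborhood): {SchoolQuality, Tutoring}.
Backdoor paths from ParentEd to Neighborhood:
  P1: ParentEd <- Tutoring -> SchoolQuality -> Neighborhood
  P2: ParentEd <- Tutoring -> Neighborhood
  P3: ParentEd <- SchoolQuality <- Tutoring -> Neighborhood
  P4: ParentEd <- SchoolQuality -> Neighborhood
The empty set is not sufficient: P1 (ParentEd <- Tutoring -> SchoolQuality -> Neighborhood) has no collider blocking it and no conditioned non-collider, so it is open.
Try {SchoolQuality, Tutoring}:
  P1: blocked at fork node Tutoring ∈ conditioning set.
  P2: blocked at fork node Tutoring ∈ conditioning set.
  P3: blocked at chain node SchoolQuality ∈ conditioning set.
  P4: blocked at fork node SchoolQuality ∈ conditioning set.
{SchoolQuality, Tutoring} contains no descendant of ParentEd and blocks every backdoor path.
Every element of {SchoolQuality, Tutoring} is needed (dropping SchoolQuality leaves P4 open; dropping Tutoring leaves P2 open), so no proper subset is valid.
Among all size-2 subsets of the eligible variables, only {SchoolQuality, Tutoring} blocks every backdoor path, so it is the unique smallest valid adjustment set.

{SchoolQuality, Tutoring}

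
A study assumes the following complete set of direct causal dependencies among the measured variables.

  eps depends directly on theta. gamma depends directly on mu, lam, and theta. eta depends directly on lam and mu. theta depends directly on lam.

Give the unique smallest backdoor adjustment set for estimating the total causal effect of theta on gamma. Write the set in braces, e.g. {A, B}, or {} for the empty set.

{lam}

Variables eligible for adjustment (non-descendants of theta, excluding theta and gamma): {eta, lam, mu}.
Backdoor paths from theta to gamma:
  P1: theta <- lam -> eta <- mu -> gamma
  P2: theta <- lam -> gamma
The empty set is not sufficient: P2 (theta <- lam -> gamma) has no collider blocking it and no conditioned non-collider, so it is open.
Try {lam}:
  P1: blocked at fork node lam ∈ conditioning set.
  P2: blocked at fork node lam ∈ conditioning set.
{lam} contains no descendant of theta and blocks every backdoor path.
No other singleton works — e.g. {mu} leaves P2 open — so {lam} is the unique smallest valid adjustment set.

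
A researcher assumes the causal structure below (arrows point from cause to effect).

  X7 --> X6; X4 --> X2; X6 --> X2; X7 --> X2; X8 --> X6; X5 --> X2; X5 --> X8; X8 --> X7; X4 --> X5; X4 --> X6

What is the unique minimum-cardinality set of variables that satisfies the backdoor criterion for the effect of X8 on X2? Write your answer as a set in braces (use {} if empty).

Variables eligible for adjustment (non-descendants of X8, excluding X8 and X2): {X4, X5}.
Backdoor paths from X8 to X2:
  P1: X8 <- X5 <- X4 -> X6 <- X7 -> X2
  P2: X8 <- X5 <- X4 -> X6 -> X2
  P3: X8 <- X5 <- X4 -> X2
  P4: X8 <- X5 -> X2
The empty set is not sufficient: P2 (X8 <- X5 <- X4 -> X6 -> X2) has no collider blocking it and no conditioned non-collider, so it is open.
Try {X5}:
  P1: blocked at chain node X5 ∈ conditioning set.
  P2: blocked at chain node X5 ∈ conditioning set.
  P3: blocked at chain node X5 ∈ conditioning set.
  P4: blocked at fork node X5 ∈ conditioning set.
{X5} contains no descendant of X8 and blocks every backdoor path.
No other singleton works — e.g. {X4} leaves P4 open — so {X5} is the unique smallest valid adjustment set.

{X5}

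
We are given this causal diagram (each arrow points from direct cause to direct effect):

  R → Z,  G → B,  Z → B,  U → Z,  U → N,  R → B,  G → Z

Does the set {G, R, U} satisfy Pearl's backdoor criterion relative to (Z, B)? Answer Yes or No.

Backdoor paths from Z to B (paths whose first edge points into Z):
  P1: Z <- G -> B
  P2: Z <- R -> B
Condition 1 (no descendant of Z in the set): holds — descendants of Z are {B}; none are in {G, R, U}.
Condition 2 (every backdoor path blocked by {G, R, U}):
  P1: blocked at fork node G ∈ conditioning set.
  P2: blocked at fork node R ∈ conditioning set.
{G, R, U} satisfies the backdoor criterion.

Yes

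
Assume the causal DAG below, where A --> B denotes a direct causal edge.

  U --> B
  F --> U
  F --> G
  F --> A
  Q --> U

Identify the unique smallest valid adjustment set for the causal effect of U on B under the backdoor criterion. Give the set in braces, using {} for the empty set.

{}

Variables eligible for adjustment (non-descendants of U, excluding U and B): {A, F, G, Q}.
Backdoor paths from U to B:
  (none)
With no backdoor paths the empty set already satisfies the criterion, and it is trivially minimal.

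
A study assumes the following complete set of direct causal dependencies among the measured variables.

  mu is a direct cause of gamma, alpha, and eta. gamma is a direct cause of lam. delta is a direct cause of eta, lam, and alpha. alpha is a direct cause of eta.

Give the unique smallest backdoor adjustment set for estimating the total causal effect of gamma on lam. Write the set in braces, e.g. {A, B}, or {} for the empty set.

Variables eligible for adjustment (non-descendants of gamma, excluding gamma and lam): {alpha, delta, eta, mu}.
Backdoor paths from gamma to lam:
  P1: gamma <- mu -> alpha <- delta -> lam
  P2: gamma <- mu -> alpha -> eta <- delta -> lam
  P3: gamma <- mu -> eta <- delta -> lam
  P4: gamma <- mu -> eta <- alpha <- delta -> lam
Each backdoor path contains an unconditioned collider, so every path is already blocked with the empty conditioning set:
  P1: blocked at collider alpha (neither it nor any descendant is in the conditioning set).
  P2: blocked at collider eta (neither it nor any descendant is in the conditioning set).
  P3: blocked at collider eta (neither it nor any descendant is in the conditioning set).
  P4: blocked at collider eta (neither it nor any descendant is in the conditioning set).
The empty set is therefore the unique smallest valid set.

{}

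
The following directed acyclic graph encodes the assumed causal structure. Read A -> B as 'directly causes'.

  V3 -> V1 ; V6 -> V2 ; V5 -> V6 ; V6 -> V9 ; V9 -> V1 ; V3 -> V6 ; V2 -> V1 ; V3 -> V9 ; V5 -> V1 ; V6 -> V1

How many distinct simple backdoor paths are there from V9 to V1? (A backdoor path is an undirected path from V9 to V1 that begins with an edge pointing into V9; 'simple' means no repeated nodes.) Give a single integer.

8

A backdoor path from V9 to V1 is any simple undirected path whose first edge points into V9 (i.e. leaves V9 via a parent).
Parents of V9: {V3, V6}.
Enumerating:
  P1: V9 <- V3 -> V6 <- V5 -> V1
  P2: V9 <- V3 -> V6 -> V2 -> V1
  P3: V9 <- V3 -> V6 -> V1
  P4: V9 <- V3 -> V1
  P5: V9 <- V6 <- V5 -> V1
  P6: V9 <- V6 <- V3 -> V1
  P7: V9 <- V6 -> V2 -> V1
  P8: V9 <- V6 -> V1
That exhausts the simple backdoor paths. Count: 8.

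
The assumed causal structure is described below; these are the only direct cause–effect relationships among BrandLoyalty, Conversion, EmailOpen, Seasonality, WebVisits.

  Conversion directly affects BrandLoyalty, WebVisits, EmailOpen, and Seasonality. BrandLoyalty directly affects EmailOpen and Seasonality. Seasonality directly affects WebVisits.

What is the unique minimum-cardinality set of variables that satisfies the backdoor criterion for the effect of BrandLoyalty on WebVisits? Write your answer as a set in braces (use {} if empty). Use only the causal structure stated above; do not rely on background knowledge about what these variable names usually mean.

Variables eligible for adjustment (non-descendants of BrandLoyalty, excluding BrandLoyalty and WebVisits): {Conversion}.
Backdoor paths from BrandLoyalty to WebVisits:
  P1: BrandLoyalty <- Conversion -> Seasonality -> WebVisits
  P2: BrandLoyalty <- Conversion -> WebVisits
The empty set is not sufficient: P1 (BrandLoyalty <- Conversion -> Seasonality -> WebVisits) has no collider blocking it and no conditioned non-collider, so it is open.
Try {Conversion}:
  P1: blocked at fork node Conversion ∈ conditioning set.
  P2: blocked at fork node Conversion ∈ conditioning set.
{Conversion} contains no descendant of BrandLoyalty and blocks every backdoor path.
{Conversion} is the unique smallest valid adjustment set.

{Conversion}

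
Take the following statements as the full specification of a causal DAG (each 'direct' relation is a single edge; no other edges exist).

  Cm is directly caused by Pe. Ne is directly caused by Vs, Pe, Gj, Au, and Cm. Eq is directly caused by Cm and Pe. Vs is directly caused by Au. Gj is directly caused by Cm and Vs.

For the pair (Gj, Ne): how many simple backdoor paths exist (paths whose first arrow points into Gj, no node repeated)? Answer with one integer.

A backdoor path from Gj to Ne is any simple undirected path whose first edge points into Gj (i.e. leaves Gj via a parent).
Parents of Gj: {Cm, Vs}.
Enumerating:
  P1: Gj <- Cm <- Pe -> Ne
  P2: Gj <- Cm -> Eq <- Pe -> Ne
  P3: Gj <- Cm -> Ne
  P4: Gj <- Vs <- Au -> Ne
  P5: Gj <- Vs -> Ne
That exhausts the simple backdoor paths. Count: 5.

5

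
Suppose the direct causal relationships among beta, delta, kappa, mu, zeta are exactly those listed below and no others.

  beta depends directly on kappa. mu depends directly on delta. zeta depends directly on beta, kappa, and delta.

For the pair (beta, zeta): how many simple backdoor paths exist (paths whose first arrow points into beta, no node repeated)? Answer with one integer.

1

A backdoor path from beta to zeta is any simple undirected path whose first edge points into beta (i.e. leaves beta via a parent).
Parents of beta: {kappa}.
Enumerating:
  P1: beta <- kappa -> zeta
That exhausts the simple backdoor paths. Count: 1.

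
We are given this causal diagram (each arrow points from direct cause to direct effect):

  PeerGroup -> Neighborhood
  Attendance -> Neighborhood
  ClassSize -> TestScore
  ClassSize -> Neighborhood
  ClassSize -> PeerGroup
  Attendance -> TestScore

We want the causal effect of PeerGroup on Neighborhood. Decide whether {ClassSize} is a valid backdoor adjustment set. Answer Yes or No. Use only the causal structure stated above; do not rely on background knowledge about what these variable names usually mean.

Backdoor paths from PeerGroup to Neighborhood (paths whose first edge points into PeerGroup):
  P1: PeerGroup <- ClassSize -> TestScore <- Attendance -> Neighborhood
  P2: PeerGroup <- ClassSize -> Neighborhood
Condition 1 (no descendant of PeerGroup in the set): holds — descendants of PeerGroup are {Neighborhood}; none are in {ClassSize}.
Condition 2 (every backdoor path blocked by {ClassSize}):
  P1: blocked at fork node ClassSize ∈ conditioning set.
  P2: blocked at fork node ClassSize ∈ conditioning set.
{ClassSize} satisfies the backdoor criterion.

Yes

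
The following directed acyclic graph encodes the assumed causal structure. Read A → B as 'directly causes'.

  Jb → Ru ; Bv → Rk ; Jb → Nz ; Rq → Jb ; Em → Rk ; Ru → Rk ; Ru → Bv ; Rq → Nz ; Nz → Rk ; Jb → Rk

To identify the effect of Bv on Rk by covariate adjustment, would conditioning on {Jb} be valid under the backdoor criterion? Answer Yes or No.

Backdoor paths from Bv to Rk (paths whose first edge points into Bv):
  P1: Bv <- Ru <- Jb <- Rq -> Nz -> Rk
  P2: Bv <- Ru <- Jb -> Nz -> Rk
  P3: Bv <- Ru <- Jb -> Rk
  P4: Bv <- Ru -> Rk
Condition 1 (no descendant of Bv in the set): holds — descendants of Bv are {Rk}; none are in {Jb}.
Condition 2 (every backdoor path blocked by {Jb}):
  P1: blocked at chain node Jb ∈ conditioning set.
  P2: blocked at fork node Jb ∈ conditioning set.
  P3: blocked at fork node Jb ∈ conditioning set.
  P4: open — no interior node is in the conditioning set.
{Jb} does not satisfy the backdoor criterion.

No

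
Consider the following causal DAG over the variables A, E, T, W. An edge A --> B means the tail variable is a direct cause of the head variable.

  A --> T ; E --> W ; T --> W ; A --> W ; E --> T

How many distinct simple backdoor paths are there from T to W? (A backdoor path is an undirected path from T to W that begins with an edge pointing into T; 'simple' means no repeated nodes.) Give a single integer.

2

A backdoor path from T to W is any simple undirected path whose first edge points into T (i.e. leaves T via a parent).
Parents of T: {A, E}.
Enumerating:
  P1: T <- A -> W
  P2: T <- E -> W
That exhausts the simple backdoor paths. Count: 2.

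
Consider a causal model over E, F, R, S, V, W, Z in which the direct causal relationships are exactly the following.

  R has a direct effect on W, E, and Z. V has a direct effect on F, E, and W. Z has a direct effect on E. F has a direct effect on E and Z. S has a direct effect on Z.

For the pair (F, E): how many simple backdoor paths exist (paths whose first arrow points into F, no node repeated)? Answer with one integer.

A backdoor path from F to E is any simple undirected path whose first edge points into F (i.e. leaves F via a parent).
Parents of F: {V}.
Enumerating:
  P1: F <- V -> E
  P2: F <- V -> W <- R -> Z -> E
  P3: F <- V -> W <- R -> E
That exhausts the simple backdoor paths. Count: 3.

3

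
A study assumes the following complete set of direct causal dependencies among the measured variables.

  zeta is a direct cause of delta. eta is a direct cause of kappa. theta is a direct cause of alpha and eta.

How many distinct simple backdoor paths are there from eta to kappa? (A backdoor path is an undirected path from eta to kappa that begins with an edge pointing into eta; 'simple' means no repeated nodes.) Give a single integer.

0

A backdoor path from eta to kappa is any simple undirected path whose first edge points into eta (i.e. leaves eta via a parent).
Parents of eta: {theta}.
No simple path from any parent of eta reaches kappa without revisiting eta, so there are no backdoor paths.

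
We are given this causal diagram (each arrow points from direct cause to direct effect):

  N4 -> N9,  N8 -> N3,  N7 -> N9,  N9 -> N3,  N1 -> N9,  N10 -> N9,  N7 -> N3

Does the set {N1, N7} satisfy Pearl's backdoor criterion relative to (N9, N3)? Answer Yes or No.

Yes

Backdoor paths from N9 to N3 (paths whose first edge points into N9):
  P1: N9 <- N7 -> N3
Condition 1 (no descendant of N9 in the set): holds — descendants of N9 are {N3}; none are in {N1, N7}.
Condition 2 (every backdoor path blocked by {N1, N7}):
  P1: blocked at fork node N7 ∈ conditioning set.
{N1, N7} satisfies the backdoor criterion.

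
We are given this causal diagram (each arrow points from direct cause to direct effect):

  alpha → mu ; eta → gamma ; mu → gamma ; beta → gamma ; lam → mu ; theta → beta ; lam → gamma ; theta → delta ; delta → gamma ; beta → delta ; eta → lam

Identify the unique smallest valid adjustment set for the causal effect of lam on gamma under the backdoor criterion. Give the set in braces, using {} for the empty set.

Variables eligible for adjustment (non-descendants of lam, excluding lam and gamma): {alpha, beta, delta, eta, theta}.
Backdoor paths from lam to gamma:
  P1: lam <- eta -> gamma
The empty set is not sufficient: P1 (lam <- eta -> gamma) has no collider blocking it and no conditioned non-collider, so it is open.
Try {eta}:
  P1: blocked at fork node eta ∈ conditioning set.
{eta} contains no descendant of lam and blocks every backdoor path.
No other singleton works — e.g. {alpha} leaves P1 open — so {eta} is the unique smallest valid adjustment set.

{eta}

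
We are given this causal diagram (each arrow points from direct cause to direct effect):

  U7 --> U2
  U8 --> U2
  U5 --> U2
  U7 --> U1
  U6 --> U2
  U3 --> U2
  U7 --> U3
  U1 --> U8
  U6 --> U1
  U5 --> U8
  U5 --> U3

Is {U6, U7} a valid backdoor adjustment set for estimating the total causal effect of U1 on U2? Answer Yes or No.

Backdoor paths from U1 to U2 (paths whose first edge points into U1):
  P1: U1 <- U7 -> U3 <- U5 -> U8 -> U2
  P2: U1 <- U7 -> U3 <- U5 -> U2
  P3: U1 <- U7 -> U3 -> U2
  P4: U1 <- U7 -> U2
  P5: U1 <- U6 -> U2
Condition 1 (no descendant of U1 in the set): holds — descendants of U1 are {U2, U8}; none are in {U6, U7}.
Condition 2 (every backdoor path blocked by {U6, U7}):
  P1: blocked at fork node U7 ∈ conditioning set.
  P2: blocked at fork node U7 ∈ conditioning set.
  P3: blocked at fork node U7 ∈ conditioning set.
  P4: blocked at fork node U7 ∈ conditioning set.
  P5: blocked at fork node U6 ∈ conditioning set.
{U6, U7} satisfies the backdoor criterion.

Yes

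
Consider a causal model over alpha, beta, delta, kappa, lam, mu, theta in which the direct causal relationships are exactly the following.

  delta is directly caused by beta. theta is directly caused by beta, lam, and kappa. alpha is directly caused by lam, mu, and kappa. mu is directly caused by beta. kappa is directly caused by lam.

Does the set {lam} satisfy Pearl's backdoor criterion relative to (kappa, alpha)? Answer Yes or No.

Backdoor paths from kappa to alpha (paths whose first edge points into kappa):
  P1: kappa <- lam -> theta <- beta -> mu -> alpha
  P2: kappa <- lam -> alpha
Condition 1 (no descendant of kappa in the set): holds — descendants of kappa are {alpha, theta}; none are in {lam}.
Condition 2 (every backdoor path blocked by {lam}):
  P1: blocked at fork node lam ∈ conditioning set.
  P2: blocked at fork node lam ∈ conditioning set.
{lam} satisfies the backdoor criterion.

Yes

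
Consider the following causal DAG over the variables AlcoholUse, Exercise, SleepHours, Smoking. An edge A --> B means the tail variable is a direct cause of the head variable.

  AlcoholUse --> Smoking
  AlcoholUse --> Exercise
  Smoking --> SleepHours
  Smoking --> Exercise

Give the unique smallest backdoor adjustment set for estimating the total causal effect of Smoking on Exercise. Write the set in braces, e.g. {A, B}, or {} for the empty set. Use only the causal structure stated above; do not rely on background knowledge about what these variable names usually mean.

{AlcoholUse}

Variables eligible for adjustment (non-descendants of Smoking, excluding Smoking and Exercise): {AlcoholUse}.
Backdoor paths from Smoking to Exercise:
  P1: Smoking <- AlcoholUse -> Exercise
The empty set is not sufficient: P1 (Smoking <- AlcoholUse -> Exercise) has no collider blocking it and no conditioned non-collider, so it is open.
Try {AlcoholUse}:
  P1: blocked at fork node AlcoholUse ∈ conditioning set.
{AlcoholUse} contains no descendant of Smoking and blocks every backdoor path.
{AlcoholUse} is the unique smallest valid adjustment set.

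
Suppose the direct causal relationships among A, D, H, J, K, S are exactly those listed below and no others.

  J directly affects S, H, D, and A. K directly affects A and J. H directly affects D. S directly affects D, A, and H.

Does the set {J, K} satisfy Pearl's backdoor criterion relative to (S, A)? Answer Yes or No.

Yes

Backdoor paths from S to A (paths whose first edge points into S):
  P1: S <- J <- K -> A
  P2: S <- J -> A
Condition 1 (no descendant of S in the set): holds — descendants of S are {A, D, H}; none are in {J, K}.
Condition 2 (every backdoor path blocked by {J, K}):
  P1: blocked at chain node J ∈ conditioning set.
  P2: blocked at fork node J ∈ conditioning set.
{J, K} satisfies the backdoor criterion.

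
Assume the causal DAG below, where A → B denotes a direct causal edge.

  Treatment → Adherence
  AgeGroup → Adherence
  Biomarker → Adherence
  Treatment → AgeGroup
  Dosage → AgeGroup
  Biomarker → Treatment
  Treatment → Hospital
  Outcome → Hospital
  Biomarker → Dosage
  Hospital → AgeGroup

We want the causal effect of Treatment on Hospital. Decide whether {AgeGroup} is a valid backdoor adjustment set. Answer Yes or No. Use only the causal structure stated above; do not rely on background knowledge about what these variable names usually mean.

No

Backdoor paths from Treatment to Hospital (paths whose first edge points into Treatment):
  P1: Treatment <- Biomarker -> Dosage -> AgeGroup <- Hospital
  P2: Treatment <- Biomarker -> Adherence <- AgeGroup <- Hospital
Condition 1 (no descendant of Treatment in the set): FAILS — AgeGroup is a descendant of Treatment.
Condition 2 (every backdoor path blocked by {AgeGroup}):
  P1: open — collider(s) AgeGroup are conditioned on (or have a conditioned descendant) and no non-collider on the path is in the set.
  P2: blocked at collider Adherence (neither it nor any descendant is in the conditioning set).
{AgeGroup} does not satisfy the backdoor criterion.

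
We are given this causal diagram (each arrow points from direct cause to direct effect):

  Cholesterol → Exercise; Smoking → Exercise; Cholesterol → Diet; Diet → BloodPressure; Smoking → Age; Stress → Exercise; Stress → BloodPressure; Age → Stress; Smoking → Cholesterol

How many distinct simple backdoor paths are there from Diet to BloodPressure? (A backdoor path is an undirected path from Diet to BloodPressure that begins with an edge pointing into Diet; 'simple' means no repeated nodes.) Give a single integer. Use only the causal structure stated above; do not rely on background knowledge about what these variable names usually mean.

A backdoor path from Diet to BloodPressure is any simple undirected path whose first edge points into Diet (i.e. leaves Diet via a parent).
Parents of Diet: {Cholesterol}.
Enumerating:
  P1: Diet <- Cholesterol <- Smoking -> Age -> Stress -> BloodPressure
  P2: Diet <- Cholesterol <- Smoking -> Exercise <- Stress -> BloodPressure
  P3: Diet <- Cholesterol -> Exercise <- Smoking -> Age -> Stress -> BloodPressure
  P4: Diet <- Cholesterol -> Exercise <- Stress -> BloodPressure
That exhausts the simple backdoor paths. Count: 4.

4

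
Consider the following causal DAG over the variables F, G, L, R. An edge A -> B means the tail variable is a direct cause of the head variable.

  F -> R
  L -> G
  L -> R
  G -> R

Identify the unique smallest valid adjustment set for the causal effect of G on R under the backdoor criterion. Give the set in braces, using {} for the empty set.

Variables eligible for adjustment (non-descendants of G, excluding G and R): {F, L}.
Backdoor paths from G to R:
  P1: G <- L -> R
The empty set is not sufficient: P1 (G <- L -> R) has no collider blocking it and no conditioned non-collider, so it is open.
Try {L}:
  P1: blocked at fork node L ∈ conditioning set.
{L} contains no descendant of G and blocks every backdoor path.
No other singleton works — e.g. {F} leaves P1 open — so {L} is the unique smallest valid adjustment set.

{L}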